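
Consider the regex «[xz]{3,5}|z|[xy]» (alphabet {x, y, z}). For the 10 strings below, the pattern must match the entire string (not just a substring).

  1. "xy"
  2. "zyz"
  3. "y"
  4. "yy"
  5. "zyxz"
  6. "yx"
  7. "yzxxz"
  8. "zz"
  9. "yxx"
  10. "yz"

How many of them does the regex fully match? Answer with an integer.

1

1 → no match
2 → no match
3 → match
4 → no match
5 → no match
6 → no match
7 → no match
8 → no match
9 → no match
10 → no match
Total matched: 1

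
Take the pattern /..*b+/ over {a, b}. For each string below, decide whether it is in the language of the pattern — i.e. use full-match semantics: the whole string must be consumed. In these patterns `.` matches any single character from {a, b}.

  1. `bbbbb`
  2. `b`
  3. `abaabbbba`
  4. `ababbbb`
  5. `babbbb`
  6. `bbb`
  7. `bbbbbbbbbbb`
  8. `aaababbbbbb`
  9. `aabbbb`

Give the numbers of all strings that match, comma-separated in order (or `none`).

1, 4, 5, 6, 7, 8, 9

1 → match
2 → no match
3 → no match — must end with `b`
4 → match
5 → match
6 → match
7 → match
8 → match
9 → match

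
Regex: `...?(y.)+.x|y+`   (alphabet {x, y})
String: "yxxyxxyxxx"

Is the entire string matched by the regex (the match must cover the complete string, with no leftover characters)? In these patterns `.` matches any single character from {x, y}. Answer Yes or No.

No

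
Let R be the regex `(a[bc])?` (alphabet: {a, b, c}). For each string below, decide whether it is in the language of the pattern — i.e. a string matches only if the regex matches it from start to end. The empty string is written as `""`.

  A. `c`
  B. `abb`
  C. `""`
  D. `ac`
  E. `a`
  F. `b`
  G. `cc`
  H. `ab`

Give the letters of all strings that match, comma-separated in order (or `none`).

C, D, H

A → no match
B → no match
C → match
D → match
E → no match
F → no match
G → no match
H → match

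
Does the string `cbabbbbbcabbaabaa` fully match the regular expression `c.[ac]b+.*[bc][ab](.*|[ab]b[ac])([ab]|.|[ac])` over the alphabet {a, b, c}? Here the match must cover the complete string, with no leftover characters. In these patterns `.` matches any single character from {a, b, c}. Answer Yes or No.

Yes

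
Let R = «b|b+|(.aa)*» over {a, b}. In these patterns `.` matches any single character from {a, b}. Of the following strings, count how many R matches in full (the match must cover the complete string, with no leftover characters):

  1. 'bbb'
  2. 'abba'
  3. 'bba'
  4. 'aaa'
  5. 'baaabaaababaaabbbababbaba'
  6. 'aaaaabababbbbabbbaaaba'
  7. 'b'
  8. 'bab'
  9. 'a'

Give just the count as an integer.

1 → match
2 → no match
3 → no match
4 → match
5 → no match
6 → no match
7 → match
8 → no match
9 → no match
Total matched: 3

3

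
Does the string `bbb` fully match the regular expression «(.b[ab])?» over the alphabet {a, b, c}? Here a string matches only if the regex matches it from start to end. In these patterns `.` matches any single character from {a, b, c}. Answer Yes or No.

Yes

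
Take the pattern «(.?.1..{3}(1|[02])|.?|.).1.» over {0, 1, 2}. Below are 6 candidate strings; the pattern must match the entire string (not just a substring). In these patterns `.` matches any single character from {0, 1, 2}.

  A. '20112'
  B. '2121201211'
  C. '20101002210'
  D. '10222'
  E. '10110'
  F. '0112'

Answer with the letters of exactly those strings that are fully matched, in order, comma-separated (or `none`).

A → no match
B → match
C → match
D → no match
E → no match
F → match

B, C, F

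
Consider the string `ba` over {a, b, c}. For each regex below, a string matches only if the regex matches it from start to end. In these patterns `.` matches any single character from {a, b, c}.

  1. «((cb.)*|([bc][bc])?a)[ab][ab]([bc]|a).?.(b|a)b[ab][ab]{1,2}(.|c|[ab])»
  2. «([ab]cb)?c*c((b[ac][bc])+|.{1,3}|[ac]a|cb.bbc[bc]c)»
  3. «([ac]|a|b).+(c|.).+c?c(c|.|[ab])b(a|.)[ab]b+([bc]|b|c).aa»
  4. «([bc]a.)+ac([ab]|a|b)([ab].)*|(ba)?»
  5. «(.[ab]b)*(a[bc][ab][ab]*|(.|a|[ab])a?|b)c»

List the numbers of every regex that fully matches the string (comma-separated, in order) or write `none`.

4

1 → no match
2 → no match
3 → no match — must end with `aa`
4 → match
5 → no match — must end with `c`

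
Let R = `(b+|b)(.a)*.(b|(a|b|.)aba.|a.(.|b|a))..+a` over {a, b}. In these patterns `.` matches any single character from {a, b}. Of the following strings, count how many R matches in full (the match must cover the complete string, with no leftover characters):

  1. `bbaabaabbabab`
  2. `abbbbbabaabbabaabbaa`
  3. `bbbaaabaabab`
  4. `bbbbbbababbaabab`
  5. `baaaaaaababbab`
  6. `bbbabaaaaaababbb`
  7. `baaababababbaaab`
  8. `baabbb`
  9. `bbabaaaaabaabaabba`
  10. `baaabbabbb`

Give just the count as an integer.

1

1 → no match — must end with `a`
2 → no match — must start with `b`
3 → no match — must end with `a`
4 → no match — must end with `a`
5 → no match — must end with `a`
6 → no match — must end with `a`
7 → no match — must end with `a`
8 → no match — must end with `a`
9 → match
10 → no match — must end with `a`
Total matched: 1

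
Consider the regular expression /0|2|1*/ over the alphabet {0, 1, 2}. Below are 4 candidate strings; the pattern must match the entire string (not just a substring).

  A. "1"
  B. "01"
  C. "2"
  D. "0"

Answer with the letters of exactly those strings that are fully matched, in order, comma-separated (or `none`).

A. "1" → match
B. "01" → no match
C. "2" → match
D. "0" → match

A, C, D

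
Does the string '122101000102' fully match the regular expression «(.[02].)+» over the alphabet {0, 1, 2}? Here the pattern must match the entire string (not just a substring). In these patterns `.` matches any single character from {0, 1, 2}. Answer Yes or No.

Yes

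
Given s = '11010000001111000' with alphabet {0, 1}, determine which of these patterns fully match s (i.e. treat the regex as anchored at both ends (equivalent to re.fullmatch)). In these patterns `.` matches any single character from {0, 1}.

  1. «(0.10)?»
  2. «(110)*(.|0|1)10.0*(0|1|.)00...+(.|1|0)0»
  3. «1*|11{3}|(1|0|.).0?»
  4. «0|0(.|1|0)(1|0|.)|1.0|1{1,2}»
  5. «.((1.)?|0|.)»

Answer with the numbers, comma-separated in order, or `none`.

2

1 → no match
2 → match
3 → no match
4 → no match
5 → no match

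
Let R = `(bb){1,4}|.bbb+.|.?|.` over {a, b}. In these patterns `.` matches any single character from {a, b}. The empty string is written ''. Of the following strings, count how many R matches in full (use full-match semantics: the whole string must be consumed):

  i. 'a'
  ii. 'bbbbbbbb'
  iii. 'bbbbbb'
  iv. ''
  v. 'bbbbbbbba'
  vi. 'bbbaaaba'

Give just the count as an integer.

i → match
ii → match
iii → match
iv → match
v → match
vi → no match
Total matched: 5

5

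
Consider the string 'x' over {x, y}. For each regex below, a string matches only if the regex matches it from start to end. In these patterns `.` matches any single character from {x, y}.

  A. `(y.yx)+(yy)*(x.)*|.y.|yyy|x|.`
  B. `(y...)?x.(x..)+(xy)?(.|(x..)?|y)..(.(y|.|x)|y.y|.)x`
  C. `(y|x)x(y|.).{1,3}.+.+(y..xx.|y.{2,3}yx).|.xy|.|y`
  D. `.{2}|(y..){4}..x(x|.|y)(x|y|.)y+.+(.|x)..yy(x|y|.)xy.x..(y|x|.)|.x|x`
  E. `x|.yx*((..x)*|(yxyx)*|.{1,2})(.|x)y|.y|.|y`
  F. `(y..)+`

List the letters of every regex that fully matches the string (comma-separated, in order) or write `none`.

A → match
B → no match
C → match
D → match
E → match
F → no match — must start with 'y'

A, C, D, E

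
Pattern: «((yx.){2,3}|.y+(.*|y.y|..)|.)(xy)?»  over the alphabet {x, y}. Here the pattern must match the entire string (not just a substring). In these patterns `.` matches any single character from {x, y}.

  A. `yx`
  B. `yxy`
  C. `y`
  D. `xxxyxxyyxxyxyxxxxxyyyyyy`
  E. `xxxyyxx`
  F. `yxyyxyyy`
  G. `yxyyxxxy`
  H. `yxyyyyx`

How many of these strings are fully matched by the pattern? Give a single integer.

A → no match
B → match
C → match
D → no match
E → no match
F → no match
G → match
H → no match
Total matched: 3

3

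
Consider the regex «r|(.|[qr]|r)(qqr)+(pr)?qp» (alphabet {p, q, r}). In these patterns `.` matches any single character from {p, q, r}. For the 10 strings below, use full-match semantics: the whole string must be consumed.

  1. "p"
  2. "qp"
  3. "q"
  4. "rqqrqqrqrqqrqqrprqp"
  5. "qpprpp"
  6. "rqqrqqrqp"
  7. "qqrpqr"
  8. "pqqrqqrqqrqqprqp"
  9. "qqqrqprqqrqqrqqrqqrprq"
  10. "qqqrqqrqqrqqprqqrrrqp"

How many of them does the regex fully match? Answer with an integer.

1 → no match
2 → no match
3 → no match
4 → no match
5 → no match
6 → match
7 → no match
8 → no match
9 → no match
10 → no match
Total matched: 1

1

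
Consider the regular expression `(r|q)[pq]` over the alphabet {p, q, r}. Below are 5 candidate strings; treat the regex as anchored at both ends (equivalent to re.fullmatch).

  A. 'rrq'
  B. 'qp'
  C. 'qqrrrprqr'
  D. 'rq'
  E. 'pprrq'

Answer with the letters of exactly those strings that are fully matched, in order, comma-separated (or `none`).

A → no match
B → match
C → no match
D → match
E → no match

B, D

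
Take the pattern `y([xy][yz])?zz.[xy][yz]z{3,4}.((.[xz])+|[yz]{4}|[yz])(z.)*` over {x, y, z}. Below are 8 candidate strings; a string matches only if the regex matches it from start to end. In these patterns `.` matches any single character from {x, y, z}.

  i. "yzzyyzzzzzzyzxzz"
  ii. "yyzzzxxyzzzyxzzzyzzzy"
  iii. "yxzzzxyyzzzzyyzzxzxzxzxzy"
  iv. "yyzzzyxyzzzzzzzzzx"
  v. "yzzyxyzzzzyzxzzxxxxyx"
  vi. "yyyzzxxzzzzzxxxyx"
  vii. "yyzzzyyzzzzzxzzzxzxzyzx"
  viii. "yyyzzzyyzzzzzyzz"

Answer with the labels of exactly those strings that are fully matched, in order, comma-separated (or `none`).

i → match
ii → no match
iii → match
iv → match
v → match
vi → match
vii → match
viii → match

i, iii, iv, v, vi, vii, viii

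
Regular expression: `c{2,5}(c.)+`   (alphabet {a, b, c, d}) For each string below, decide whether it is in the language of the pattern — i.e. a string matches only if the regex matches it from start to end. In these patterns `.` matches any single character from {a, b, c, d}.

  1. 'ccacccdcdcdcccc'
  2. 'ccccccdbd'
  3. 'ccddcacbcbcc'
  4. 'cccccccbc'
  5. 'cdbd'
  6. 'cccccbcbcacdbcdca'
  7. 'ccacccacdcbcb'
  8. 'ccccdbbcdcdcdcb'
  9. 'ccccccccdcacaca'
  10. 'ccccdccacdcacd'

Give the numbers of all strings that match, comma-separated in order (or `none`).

9

1 → no match
2. 'ccccccdbd' → no match
3. 'ccddcacbcbcc' → no match
4. 'cccccccbc' → no match
5. 'cdbd' → no match
6 → no match
7 → no match
8 → no match
9 → match
10 → no match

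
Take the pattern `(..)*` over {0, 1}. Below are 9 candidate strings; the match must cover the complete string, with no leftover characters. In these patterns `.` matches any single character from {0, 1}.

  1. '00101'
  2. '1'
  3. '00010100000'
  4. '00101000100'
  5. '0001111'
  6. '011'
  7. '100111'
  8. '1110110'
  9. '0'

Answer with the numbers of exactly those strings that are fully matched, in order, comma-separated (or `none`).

1 → no match
2 → no match
3 → no match
4 → no match
5 → no match
6 → no match
7 → match
8 → no match
9 → no match

7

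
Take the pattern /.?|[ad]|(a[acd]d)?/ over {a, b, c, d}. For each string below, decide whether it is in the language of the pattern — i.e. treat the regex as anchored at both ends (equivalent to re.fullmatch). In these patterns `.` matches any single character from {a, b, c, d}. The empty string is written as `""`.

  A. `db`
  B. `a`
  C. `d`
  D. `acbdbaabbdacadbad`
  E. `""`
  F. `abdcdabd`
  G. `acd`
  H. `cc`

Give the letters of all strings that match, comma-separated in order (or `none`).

A → no match
B → match
C → match
D → no match
E → match
F → no match
G → match
H → no match

B, C, E, G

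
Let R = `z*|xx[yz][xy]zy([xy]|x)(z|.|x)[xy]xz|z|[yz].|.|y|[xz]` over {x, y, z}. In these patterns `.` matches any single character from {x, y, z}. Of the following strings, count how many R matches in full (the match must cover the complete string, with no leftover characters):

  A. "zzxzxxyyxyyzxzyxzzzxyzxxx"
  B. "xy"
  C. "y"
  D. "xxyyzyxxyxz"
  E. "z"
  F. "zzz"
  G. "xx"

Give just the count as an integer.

A → no match
B → no match
C → match
D → match
E → match
F → match
G → no match
Total matched: 4

4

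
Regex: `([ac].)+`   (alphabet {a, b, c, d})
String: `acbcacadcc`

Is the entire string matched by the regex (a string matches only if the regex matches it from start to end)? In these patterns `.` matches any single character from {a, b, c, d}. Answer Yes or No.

No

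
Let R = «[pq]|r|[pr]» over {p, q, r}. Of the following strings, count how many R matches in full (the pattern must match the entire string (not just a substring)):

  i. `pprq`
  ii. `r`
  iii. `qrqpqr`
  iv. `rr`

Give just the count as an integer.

1

i → no match
ii → match
iii → no match
iv → no match
Total matched: 1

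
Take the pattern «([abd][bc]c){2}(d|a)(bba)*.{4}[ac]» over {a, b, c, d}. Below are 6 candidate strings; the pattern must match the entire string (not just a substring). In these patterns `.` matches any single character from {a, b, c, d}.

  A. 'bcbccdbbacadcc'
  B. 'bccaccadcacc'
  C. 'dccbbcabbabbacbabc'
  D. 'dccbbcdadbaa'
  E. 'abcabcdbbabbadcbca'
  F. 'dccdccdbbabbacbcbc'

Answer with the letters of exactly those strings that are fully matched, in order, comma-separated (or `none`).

A → no match
B → match
C → match
D → match
E → match
F → match

B, C, D, E, F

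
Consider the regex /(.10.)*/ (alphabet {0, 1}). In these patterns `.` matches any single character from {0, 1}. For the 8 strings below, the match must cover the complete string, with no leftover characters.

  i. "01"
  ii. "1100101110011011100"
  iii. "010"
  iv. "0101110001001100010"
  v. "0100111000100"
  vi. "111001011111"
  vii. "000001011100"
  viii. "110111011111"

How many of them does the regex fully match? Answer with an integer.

0

i → no match
ii → no match
iii → no match
iv → no match
v → no match
vi → no match
vii → no match
viii → no match
Total matched: 0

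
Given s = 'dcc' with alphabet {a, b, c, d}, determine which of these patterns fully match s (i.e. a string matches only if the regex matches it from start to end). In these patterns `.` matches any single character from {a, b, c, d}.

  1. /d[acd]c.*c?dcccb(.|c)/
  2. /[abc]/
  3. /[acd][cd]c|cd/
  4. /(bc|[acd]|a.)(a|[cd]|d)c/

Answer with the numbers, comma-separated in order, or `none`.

1 → no match
2 → no match
3 → match
4 → match

3, 4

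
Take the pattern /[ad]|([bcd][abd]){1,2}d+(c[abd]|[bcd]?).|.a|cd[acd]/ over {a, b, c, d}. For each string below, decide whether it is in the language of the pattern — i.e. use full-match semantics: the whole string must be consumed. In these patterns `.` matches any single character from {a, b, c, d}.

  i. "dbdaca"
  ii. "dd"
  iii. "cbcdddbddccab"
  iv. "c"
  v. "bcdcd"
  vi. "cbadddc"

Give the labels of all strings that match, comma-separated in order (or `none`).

none

i → no match
ii → no match
iii → no match
iv → no match
v → no match
vi → no match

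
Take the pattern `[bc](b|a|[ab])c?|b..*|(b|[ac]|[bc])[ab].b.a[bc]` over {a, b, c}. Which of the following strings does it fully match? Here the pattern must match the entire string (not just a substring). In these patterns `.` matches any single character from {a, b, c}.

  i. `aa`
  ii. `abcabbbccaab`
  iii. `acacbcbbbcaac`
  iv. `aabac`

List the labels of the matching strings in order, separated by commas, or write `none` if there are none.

i → no match
ii → no match
iii → no match
iv → no match

none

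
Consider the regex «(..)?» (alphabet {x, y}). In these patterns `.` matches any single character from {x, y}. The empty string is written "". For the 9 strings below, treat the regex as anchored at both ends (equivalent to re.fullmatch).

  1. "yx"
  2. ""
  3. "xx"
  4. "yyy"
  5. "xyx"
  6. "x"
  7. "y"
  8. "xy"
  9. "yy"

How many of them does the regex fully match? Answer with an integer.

1 → match
2 → match
3 → match
4 → no match
5 → no match
6 → no match
7 → no match
8 → match
9 → match
Total matched: 5

5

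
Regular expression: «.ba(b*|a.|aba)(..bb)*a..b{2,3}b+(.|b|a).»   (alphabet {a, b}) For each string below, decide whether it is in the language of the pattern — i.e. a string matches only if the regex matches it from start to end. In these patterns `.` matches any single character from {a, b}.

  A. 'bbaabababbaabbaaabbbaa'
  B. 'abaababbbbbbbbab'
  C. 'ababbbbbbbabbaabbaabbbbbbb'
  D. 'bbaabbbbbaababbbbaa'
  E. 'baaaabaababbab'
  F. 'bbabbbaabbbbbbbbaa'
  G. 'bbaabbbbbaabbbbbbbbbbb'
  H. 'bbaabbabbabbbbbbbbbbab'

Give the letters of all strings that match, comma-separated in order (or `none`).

A → match
B → match
C → match
D → no match
E → no match
F → match
G → match
H → match

A, B, C, F, G, H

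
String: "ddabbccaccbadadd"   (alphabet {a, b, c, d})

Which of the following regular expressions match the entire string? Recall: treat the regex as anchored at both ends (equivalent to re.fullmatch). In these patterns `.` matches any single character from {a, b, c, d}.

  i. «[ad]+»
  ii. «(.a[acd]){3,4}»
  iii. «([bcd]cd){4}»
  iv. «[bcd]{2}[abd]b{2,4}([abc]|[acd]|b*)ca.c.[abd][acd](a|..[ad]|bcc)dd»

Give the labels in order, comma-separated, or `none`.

iv

i → no match
ii → no match
iii → no match — must end with "cd"
iv → match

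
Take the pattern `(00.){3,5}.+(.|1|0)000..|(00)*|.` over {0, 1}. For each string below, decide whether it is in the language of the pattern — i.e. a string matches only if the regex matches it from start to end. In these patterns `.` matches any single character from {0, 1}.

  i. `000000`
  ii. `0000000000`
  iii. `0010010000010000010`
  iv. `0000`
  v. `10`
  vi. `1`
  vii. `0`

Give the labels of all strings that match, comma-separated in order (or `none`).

i. `000000` → match
ii. `0000000000` → match
iii → match
iv. `0000` → match
v. `10` → no match
vi. `1` → match
vii. `0` → match

i, ii, iii, iv, vi, vii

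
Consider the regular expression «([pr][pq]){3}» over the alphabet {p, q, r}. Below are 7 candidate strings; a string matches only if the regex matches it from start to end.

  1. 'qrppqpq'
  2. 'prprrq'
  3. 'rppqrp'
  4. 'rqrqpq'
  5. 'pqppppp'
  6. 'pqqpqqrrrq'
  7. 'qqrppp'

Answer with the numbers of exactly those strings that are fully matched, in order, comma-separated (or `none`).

3, 4

1 → no match
2 → no match
3 → match
4 → match
5 → no match
6 → no match
7 → no match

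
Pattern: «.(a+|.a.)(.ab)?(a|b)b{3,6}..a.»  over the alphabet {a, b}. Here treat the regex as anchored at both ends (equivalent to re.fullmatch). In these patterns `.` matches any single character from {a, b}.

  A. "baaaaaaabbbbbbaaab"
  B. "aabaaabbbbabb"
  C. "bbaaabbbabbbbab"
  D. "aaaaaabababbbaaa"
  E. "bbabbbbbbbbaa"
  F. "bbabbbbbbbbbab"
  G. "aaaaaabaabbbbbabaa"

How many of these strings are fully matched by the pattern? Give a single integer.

3

A → match
B → no match
C → no match
D → no match
E → match
F → match
G → no match
Total matched: 3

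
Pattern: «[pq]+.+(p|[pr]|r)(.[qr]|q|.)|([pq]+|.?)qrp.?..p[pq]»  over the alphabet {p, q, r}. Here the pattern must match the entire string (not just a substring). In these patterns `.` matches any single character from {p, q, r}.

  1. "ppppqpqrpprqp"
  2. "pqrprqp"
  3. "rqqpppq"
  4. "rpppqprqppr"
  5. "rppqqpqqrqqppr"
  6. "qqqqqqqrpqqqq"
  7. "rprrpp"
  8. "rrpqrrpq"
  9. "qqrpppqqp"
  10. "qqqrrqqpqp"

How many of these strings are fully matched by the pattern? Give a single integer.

0

1 → no match
2 → no match
3 → no match
4 → no match
5 → no match
6 → no match
7 → no match
8 → no match
9 → no match
10 → no match
Total matched: 0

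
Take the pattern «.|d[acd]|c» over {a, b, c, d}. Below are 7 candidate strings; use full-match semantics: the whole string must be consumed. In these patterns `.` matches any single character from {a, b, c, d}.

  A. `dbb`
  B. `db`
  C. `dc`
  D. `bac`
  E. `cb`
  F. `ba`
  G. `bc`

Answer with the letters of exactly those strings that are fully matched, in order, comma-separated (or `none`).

A → no match
B → no match
C → match
D → no match
E → no match
F → no match
G → no match

C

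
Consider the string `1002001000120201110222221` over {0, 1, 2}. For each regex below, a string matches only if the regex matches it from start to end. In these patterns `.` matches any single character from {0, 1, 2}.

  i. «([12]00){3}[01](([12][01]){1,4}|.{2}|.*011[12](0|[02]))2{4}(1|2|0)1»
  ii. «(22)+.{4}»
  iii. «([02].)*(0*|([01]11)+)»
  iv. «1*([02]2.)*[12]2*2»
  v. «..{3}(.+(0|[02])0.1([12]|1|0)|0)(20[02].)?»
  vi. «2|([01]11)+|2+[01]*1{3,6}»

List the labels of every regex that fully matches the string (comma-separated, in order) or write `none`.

i

i → match
ii → no match — must start with `22`
iii → no match
iv → no match — must end with `2`
v → no match
vi → no match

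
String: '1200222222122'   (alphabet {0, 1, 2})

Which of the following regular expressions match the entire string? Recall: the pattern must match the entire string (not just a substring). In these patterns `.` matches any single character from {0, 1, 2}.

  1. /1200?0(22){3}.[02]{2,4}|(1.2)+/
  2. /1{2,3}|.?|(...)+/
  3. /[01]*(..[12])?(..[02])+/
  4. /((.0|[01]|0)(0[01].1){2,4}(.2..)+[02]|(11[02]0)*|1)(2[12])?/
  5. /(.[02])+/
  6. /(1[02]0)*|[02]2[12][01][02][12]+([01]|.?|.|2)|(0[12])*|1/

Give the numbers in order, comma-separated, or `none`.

1, 3

1 → match
2 → no match
3 → match
4 → no match
5 → no match
6 → no match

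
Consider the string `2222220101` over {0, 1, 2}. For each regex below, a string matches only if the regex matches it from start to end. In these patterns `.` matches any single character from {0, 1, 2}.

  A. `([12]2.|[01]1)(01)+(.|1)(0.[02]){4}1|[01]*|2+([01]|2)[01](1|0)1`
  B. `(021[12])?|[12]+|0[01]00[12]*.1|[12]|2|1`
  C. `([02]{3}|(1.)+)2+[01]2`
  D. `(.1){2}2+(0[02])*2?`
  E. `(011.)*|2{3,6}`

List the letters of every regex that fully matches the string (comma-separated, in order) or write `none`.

A → match
B → no match
C → no match — must end with `2`
D → no match
E → no match

A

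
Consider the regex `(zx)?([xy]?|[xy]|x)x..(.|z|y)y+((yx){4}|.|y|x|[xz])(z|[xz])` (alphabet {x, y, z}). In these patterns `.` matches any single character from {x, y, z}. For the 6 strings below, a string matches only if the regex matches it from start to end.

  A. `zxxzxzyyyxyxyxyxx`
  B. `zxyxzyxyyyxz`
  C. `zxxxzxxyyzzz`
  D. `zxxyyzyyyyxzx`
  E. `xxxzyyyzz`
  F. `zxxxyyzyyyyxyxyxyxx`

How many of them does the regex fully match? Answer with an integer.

4

A → match
B. `zxyxzyxyyyxz` → match
C. `zxxxzxxyyzzz` → no match
D → no match
E. `xxxzyyyzz` → match
F → match
Total matched: 4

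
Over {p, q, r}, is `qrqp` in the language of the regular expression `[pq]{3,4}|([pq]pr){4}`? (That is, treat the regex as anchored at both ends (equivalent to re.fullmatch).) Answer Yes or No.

No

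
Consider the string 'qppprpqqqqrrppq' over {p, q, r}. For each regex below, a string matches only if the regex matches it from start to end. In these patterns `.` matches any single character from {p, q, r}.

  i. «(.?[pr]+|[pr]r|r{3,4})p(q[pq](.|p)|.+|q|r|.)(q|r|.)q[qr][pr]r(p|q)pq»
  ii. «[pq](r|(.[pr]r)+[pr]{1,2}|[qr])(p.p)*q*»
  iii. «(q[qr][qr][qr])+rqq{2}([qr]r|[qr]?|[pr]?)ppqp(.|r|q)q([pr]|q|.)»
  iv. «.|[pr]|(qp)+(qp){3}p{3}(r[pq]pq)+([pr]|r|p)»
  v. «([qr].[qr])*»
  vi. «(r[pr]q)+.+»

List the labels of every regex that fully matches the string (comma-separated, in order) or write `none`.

i → match
ii → no match
iii → no match
iv → no match
v → no match
vi → no match — must start with 'r'

i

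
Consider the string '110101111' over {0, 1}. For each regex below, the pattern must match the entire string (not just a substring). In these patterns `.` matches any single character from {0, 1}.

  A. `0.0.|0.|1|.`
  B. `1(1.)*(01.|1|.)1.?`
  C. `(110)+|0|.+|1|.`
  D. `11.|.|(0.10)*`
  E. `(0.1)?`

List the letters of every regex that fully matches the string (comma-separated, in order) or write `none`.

B, C

A → no match
B → match
C → match
D → no match
E → no match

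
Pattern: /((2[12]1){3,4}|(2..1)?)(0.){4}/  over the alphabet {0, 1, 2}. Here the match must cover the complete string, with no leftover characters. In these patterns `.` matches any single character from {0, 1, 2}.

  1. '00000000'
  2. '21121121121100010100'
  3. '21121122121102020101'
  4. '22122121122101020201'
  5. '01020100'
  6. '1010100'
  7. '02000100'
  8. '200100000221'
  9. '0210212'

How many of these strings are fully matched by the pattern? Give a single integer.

6

1 → match
2 → match
3 → match
4 → match
5 → match
6 → no match
7 → match
8 → no match
9 → no match
Total matched: 6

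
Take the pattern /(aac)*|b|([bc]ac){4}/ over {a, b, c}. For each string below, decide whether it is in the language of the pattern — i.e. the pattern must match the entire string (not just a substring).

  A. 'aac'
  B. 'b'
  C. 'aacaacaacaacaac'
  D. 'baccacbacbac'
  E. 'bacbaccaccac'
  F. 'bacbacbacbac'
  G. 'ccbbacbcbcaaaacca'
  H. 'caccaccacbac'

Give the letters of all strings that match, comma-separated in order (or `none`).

A, B, C, D, E, F, H

A → match
B → match
C → match
D → match
E → match
F → match
G → no match
H → match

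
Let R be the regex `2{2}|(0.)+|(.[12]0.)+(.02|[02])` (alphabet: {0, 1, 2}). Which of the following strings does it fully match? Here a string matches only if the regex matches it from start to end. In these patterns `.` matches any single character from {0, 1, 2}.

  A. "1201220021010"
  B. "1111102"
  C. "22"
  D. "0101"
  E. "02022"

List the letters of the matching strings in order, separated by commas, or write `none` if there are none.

A → match
B → no match
C → match
D → match
E → match

A, C, D, E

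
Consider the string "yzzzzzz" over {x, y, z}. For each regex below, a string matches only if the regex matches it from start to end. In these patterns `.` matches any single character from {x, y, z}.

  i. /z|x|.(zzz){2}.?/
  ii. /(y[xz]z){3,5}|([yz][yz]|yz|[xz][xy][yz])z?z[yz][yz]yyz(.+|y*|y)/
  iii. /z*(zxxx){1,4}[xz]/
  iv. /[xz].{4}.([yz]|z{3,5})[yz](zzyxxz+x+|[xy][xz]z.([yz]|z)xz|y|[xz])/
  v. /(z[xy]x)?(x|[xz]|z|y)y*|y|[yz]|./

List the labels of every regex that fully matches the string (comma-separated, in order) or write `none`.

i

i → match
ii → no match
iii → no match
iv → no match
v → no match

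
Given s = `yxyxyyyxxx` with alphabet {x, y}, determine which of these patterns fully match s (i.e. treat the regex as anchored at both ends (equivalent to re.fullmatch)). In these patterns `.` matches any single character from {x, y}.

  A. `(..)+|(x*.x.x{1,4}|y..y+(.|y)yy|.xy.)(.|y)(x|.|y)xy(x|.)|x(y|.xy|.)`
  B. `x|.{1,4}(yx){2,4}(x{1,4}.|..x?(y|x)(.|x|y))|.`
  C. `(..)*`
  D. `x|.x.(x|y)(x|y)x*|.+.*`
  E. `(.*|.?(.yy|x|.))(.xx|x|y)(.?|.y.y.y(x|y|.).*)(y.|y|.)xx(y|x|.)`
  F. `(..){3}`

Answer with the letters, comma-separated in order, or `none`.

A → match
B → no match
C → match
D → match
E → match
F → no match

A, C, D, E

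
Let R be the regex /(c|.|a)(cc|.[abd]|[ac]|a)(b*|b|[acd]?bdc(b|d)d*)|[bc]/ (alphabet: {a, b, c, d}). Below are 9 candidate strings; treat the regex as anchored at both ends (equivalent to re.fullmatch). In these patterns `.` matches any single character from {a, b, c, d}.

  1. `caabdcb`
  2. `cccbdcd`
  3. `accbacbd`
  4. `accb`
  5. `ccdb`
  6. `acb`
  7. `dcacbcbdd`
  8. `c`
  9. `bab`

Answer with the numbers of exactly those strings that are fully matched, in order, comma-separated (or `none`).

1 → match
2 → match
3 → no match
4 → match
5 → match
6 → match
7 → no match
8 → match
9 → match

1, 2, 4, 5, 6, 8, 9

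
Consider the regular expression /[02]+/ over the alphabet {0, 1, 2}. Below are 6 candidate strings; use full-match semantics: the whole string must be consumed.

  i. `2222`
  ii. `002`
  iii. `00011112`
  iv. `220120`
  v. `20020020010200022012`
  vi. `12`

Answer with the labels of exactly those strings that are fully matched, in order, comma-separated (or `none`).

i → match
ii → match
iii → no match
iv → no match
v → no match
vi → no match

i, ii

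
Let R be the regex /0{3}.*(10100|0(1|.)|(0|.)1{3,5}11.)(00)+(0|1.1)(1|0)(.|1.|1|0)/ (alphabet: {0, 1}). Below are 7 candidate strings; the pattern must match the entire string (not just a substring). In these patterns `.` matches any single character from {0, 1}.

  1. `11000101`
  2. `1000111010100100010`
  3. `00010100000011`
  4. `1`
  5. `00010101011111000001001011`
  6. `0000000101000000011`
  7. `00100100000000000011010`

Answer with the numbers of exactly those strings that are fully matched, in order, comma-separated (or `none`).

3, 6

1 → no match — must start with `0`
2 → no match — must start with `0`
3 → match
4 → no match — must start with `0`
5 → no match
6 → match
7 → no match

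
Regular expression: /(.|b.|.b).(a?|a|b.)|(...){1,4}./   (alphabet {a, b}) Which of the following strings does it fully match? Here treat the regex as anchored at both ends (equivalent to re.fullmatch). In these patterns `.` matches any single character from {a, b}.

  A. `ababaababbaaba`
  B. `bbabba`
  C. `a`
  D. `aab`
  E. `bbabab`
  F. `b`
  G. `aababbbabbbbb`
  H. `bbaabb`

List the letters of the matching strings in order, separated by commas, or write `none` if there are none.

G

A → no match
B → no match
C → no match
D → no match
E → no match
F → no match
G → match
H → no match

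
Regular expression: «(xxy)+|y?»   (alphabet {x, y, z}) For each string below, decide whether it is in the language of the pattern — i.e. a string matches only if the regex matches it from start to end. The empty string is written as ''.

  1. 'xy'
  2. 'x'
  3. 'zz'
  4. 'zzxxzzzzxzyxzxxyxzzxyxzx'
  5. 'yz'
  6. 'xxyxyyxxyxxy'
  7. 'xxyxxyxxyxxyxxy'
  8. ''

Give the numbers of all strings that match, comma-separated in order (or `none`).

1 → no match
2 → no match
3 → no match
4 → no match
5 → no match
6 → no match
7 → match
8 → match

7, 8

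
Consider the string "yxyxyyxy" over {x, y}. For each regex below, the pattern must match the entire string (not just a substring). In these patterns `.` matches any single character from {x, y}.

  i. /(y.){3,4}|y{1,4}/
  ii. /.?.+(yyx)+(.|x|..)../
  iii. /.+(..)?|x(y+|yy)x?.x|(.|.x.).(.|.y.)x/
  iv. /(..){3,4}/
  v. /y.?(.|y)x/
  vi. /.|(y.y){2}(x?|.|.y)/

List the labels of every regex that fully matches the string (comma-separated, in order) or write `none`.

iii, iv

i → no match
ii → no match
iii → match
iv → match
v → no match — must end with "x"
vi → no match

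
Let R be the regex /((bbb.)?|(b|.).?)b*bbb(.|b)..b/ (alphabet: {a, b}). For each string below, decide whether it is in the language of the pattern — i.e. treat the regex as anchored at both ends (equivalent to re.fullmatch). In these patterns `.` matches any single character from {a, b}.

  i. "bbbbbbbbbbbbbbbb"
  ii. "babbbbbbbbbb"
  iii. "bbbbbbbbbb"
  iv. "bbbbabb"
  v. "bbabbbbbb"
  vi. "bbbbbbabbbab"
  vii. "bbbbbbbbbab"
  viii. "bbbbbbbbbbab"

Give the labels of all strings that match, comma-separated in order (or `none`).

i, ii, iii, iv, vii, viii

i → match
ii → match
iii → match
iv → match
v → no match
vi → no match
vii → match
viii → match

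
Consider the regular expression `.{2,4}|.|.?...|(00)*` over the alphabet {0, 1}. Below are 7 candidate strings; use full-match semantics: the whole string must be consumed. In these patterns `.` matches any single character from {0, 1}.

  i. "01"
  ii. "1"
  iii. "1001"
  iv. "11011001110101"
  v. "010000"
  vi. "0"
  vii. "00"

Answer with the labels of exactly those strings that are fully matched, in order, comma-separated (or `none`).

i, ii, iii, vi, vii

i → match
ii → match
iii → match
iv → no match
v → no match
vi → match
vii → match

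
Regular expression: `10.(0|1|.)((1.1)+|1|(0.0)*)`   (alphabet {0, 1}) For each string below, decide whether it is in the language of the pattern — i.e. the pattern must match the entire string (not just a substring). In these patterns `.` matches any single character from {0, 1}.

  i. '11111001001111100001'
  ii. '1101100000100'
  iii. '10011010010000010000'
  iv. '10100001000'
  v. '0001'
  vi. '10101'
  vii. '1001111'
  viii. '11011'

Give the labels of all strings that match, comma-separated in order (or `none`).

i → no match — must start with '10'
ii → no match — must start with '10'
iii → no match
iv. '10100001000' → no match
v. '0001' → no match — must start with '10'
vi. '10101' → match
vii. '1001111' → match
viii. '11011' → no match — must start with '10'

vi, vii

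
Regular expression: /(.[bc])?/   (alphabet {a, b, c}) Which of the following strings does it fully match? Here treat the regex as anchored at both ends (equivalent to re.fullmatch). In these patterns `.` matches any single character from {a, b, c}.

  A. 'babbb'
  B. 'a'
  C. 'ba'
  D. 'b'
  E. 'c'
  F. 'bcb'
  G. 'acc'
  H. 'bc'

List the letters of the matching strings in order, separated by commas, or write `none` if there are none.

A → no match
B → no match
C → no match
D → no match
E → no match
F → no match
G → no match
H → match

H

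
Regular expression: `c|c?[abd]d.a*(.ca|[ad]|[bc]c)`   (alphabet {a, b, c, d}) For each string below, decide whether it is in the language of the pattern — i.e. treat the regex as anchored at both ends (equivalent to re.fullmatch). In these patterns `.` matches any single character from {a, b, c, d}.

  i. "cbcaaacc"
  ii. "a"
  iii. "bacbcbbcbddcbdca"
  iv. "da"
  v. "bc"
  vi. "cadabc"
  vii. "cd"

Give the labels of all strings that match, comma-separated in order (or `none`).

i → no match
ii → no match
iii → no match
iv → no match
v → no match
vi → match
vii → no match

vi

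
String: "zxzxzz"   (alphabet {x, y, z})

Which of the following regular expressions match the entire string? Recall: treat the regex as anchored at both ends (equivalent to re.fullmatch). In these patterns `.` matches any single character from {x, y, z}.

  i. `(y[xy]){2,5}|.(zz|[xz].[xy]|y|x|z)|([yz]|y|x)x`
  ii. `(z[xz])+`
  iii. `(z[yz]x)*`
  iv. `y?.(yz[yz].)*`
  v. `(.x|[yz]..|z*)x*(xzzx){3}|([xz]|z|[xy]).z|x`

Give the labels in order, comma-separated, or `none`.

i → no match
ii → match
iii → no match
iv → no match
v → no match

ii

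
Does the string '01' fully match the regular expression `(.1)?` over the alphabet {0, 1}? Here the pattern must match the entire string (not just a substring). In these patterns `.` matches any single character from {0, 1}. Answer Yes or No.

Yes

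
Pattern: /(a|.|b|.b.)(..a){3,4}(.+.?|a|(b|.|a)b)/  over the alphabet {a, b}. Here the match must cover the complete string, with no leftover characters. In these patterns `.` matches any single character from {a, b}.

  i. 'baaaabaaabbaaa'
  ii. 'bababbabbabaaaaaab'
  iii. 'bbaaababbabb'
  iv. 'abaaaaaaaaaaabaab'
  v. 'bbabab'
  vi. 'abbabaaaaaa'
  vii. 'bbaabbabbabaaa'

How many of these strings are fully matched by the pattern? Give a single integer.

5

i → no match
ii → match
iii → match
iv → match
v → no match
vi → match
vii → match
Total matched: 5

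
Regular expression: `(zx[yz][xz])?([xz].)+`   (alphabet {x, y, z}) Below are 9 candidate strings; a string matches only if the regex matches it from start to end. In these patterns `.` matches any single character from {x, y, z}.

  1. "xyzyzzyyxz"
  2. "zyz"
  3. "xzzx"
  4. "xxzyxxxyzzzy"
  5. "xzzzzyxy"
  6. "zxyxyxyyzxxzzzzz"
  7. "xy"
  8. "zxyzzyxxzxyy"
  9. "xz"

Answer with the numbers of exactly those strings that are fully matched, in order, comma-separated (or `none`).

3, 4, 5, 7, 9

1 → no match
2 → no match
3 → match
4 → match
5 → match
6 → no match
7 → match
8 → no match
9 → match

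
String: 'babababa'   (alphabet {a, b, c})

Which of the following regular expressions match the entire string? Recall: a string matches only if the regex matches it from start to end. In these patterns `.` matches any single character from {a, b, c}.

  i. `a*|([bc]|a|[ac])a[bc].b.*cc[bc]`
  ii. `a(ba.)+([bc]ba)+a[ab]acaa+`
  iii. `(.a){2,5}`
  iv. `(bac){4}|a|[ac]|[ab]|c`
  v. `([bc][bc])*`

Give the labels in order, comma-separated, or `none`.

iii

i → no match
ii → no match — must start with 'aba'
iii → match
iv → no match
v → no match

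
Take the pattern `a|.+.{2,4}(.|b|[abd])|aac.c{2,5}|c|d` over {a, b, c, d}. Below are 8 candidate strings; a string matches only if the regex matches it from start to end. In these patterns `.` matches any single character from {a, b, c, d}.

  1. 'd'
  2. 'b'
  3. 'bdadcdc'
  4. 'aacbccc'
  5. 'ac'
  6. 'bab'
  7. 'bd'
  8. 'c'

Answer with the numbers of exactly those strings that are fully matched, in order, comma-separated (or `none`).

1 → match
2 → no match
3 → match
4 → match
5 → no match
6 → no match
7 → no match
8 → match

1, 3, 4, 8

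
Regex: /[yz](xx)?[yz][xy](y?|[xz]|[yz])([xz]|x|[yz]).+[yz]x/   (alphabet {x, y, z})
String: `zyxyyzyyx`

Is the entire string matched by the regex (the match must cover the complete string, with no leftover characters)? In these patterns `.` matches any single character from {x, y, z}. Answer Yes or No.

Yes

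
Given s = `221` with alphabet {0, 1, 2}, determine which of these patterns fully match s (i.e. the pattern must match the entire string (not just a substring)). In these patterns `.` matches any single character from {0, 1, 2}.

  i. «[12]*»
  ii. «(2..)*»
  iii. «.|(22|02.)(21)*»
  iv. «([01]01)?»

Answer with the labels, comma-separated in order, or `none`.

i → match
ii → match
iii → no match
iv → no match

i, ii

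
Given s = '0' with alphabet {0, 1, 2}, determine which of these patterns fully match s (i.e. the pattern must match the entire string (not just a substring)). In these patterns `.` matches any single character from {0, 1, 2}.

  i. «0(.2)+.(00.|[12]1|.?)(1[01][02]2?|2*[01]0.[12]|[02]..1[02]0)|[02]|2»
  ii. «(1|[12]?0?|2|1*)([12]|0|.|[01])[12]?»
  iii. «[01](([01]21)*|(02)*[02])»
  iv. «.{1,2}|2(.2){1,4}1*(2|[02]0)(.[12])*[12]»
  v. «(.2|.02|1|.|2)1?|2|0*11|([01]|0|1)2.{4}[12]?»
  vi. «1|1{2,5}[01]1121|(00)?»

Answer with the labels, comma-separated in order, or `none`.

i, ii, iii, iv, v

i → match
ii → match
iii → match
iv → match
v → match
vi → no match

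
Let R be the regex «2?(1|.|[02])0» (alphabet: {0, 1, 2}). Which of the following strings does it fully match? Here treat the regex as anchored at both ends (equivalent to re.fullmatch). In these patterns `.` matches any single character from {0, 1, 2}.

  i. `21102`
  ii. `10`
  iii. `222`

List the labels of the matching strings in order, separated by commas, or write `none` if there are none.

i. `21102` → no match — must end with `0`
ii. `10` → match
iii. `222` → no match — must end with `0`

ii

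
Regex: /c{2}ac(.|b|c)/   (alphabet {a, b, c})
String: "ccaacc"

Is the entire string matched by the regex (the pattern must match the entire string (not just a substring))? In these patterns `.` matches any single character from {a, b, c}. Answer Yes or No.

No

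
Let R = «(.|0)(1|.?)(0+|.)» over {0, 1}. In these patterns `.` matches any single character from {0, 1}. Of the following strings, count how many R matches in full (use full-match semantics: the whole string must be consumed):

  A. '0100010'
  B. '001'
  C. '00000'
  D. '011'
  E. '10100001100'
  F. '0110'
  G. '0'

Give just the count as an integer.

A. '0100010' → no match
B. '001' → match
C. '00000' → match
D. '011' → match
E. '10100001100' → no match
F. '0110' → no match
G. '0' → no match
Total matched: 3

3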